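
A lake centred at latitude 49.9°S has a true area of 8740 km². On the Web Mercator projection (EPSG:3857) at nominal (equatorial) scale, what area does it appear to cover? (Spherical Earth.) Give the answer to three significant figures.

21100 km²

The Mercator projection is conformal; its linear scale factor is the same in every direction and equals sec φ = 1/cos φ.
Areal scale = k² = sec²φ = 1/cos²(49.9°) = 1/0.6441² = 2.410.
Apparent area = 8740 × 2.410 ≈ 21100 km².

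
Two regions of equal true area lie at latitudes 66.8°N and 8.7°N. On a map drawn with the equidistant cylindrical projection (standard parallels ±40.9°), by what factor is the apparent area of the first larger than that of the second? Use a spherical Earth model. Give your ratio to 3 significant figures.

2.51

The equidistant cylindrical projection with φ₀ = 40.9° has h = 1 (meridians true) and k = cos φ₀ / cos φ along parallels.
Areal scale at 66.8°: h·k = 1.000 × 1.919 = 1.919.
Areal scale at 8.7°: h·k = 1.000 × 0.7647 = 0.7647.
Ratio = 1.919/0.7647 ≈ 2.51.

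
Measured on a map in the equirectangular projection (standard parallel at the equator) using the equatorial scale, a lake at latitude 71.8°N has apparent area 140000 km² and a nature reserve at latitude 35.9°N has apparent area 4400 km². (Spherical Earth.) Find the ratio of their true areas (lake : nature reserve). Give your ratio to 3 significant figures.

On the plate carrée, areal scale = h·k = 1 × sec φ, so true area = apparent × cos φ.
True area of lake: 140000 × cos(71.8°) = 140000 × 0.3123 = 43730 km².
True area of nature reserve: 4400 × cos(35.9°) = 4400 × 0.8100 = 3564 km².
Ratio = 43730 / 3564 ≈ 12.3.

12.3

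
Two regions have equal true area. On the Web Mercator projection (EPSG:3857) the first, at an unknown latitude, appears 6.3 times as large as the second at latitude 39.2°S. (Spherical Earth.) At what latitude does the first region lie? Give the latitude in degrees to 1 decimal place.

For equal true areas on Mercator, apparent areas scale as sec²φ, so the ratio is cos²φ₂ / cos²φ₁.
cos²φ₂ / cos²φ₁ = 6.3  ⇒  cos φ₁ = cos 39.2° / √6.3 = 0.7749/2.510 = 0.3087.
φ₁ = arccos(0.3087) ≈ 72.0°.

72.0°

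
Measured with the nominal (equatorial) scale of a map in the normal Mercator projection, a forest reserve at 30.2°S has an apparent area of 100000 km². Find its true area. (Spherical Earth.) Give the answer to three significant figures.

74700 km²

For Mercator, h = k = sec φ (a conformal cylindrical projection has a single point scale, 1/cos φ).
Areal scale = k² = sec²φ = 1/cos²(30.2°) = 1/0.8643² = 1.339.
True area = apparent / (areal scale) = 100000 / 1.339 ≈ 74700 km².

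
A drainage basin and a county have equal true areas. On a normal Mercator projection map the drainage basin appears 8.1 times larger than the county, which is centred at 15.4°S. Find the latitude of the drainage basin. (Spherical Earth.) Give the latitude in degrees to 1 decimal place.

70.2°

For equal true areas on Mercator, apparent areas scale as sec²φ, so the ratio is cos²φ₂ / cos²φ₁.
cos²φ₂ / cos²φ₁ = 8.1  ⇒  cos φ₁ = cos 15.4° / √8.1 = 0.9641/2.846 = 0.3387.
φ₁ = arccos(0.3387) ≈ 70.2°.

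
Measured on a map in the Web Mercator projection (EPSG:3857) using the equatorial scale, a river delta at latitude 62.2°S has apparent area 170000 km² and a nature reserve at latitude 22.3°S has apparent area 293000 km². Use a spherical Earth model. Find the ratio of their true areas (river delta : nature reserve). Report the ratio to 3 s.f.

0.147

Since Mercator area scale is 1/cos²φ, the true area equals the apparent area multiplied by cos²φ.
True area of river delta: 170000 × cos²(62.2°) = 170000 × 0.2175 = 36980 km².
True area of nature reserve: 293000 × cos²(22.3°) = 293000 × 0.8560 = 250800 km².
Ratio = 36980 / 250800 ≈ 0.147.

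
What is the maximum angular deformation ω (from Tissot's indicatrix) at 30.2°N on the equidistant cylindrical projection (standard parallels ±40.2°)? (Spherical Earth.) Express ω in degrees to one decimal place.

In the equirectangular projection with standard parallel φ₀ = 40.2° (x = Rλ cos φ₀, y = Rφ), meridians are true-scale (h = 1) and the parallel scale is k = cos φ₀ / cos φ.
At 30.2°: h = 1.000, k = 0.8837; principal scales a = 1.000, b = 0.8837.
sin(ω/2) = (a − b)/(a + b) = 0.1163/1.884 = 0.06172, so ω = 2 arcsin(0.06172) ≈ 7.1°.

7.1°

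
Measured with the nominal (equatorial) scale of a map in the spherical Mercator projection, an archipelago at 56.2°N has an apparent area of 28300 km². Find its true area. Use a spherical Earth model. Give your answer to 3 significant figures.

8760 km²

For Mercator, h = k = sec φ (a conformal cylindrical projection has a single point scale, 1/cos φ).
Areal scale = k² = sec²φ = 1/cos²(56.2°) = 1/0.5563² = 3.231.
True area = apparent / (areal scale) = 28300 / 3.231 ≈ 8760 km².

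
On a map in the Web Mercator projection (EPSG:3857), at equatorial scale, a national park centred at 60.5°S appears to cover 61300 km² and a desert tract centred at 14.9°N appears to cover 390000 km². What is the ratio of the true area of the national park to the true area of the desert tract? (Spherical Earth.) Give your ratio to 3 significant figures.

0.0408

Since Mercator area scale is 1/cos²φ, the true area equals the apparent area multiplied by cos²φ.
True area of national park: 61300 × cos²(60.5°) = 61300 × 0.2425 = 14860 km².
True area of desert tract: 390000 × cos²(14.9°) = 390000 × 0.9339 = 364200 km².
Ratio = 14860 / 364200 ≈ 0.0408.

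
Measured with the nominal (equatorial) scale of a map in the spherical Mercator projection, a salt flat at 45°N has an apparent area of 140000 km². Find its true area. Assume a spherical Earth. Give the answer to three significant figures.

For Mercator, h = k = sec φ (a conformal cylindrical projection has a single point scale, 1/cos φ).
Areal scale = k² = sec²φ = 1/cos²(45°) = 1/0.7071² = 2.000.
True area = apparent / (areal scale) = 140000 / 2.000 ≈ 70000 km².

70000 km²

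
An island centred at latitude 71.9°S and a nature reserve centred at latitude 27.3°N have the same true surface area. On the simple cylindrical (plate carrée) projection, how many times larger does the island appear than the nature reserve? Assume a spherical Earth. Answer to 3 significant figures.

2.86

For the equirectangular projection with φ₀ = 0 (plate carrée), h = 1 along meridians and k = sec φ along parallels.
Areal scale at 71.9°: h·k = 1.000 × 3.219 = 3.219.
Areal scale at 27.3°: h·k = 1.000 × 1.125 = 1.125.
Ratio = 3.219/1.125 ≈ 2.86.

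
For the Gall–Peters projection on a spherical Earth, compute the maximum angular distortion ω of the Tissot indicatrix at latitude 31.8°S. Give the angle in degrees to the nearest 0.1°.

Gall–Peters is a cylindrical equal-area projection with standard parallels at ±45°. A cylindrical equal-area projection with standard parallel φ₀ has meridian scale h = cos φ / cos φ₀ and parallel scale k = cos φ₀ / cos φ (so areas are preserved, h·k = 1).
At 31.8°: h = 1.202, k = 0.8320; principal scales a = 1.202, b = 0.8320.
sin(ω/2) = (a − b)/(a + b) = 0.3699/2.034 = 0.1819, so ω = 2 arcsin(0.1819) ≈ 21.0°.

21.0°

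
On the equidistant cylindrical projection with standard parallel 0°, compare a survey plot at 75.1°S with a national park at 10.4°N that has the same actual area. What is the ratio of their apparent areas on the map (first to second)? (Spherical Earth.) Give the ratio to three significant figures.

In the plate carrée (x = Rλ, y = Rφ), meridians are true-scale (h = 1) and parallels are stretched by k = sec φ.
Areal scale at 75.1°: h·k = 1.000 × 3.889 = 3.889.
Areal scale at 10.4°: h·k = 1.000 × 1.017 = 1.017.
Ratio = 3.889/1.017 ≈ 3.83.

3.83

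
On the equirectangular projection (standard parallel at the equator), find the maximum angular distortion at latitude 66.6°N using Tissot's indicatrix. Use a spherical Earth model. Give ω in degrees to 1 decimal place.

51.1°

For the equirectangular projection with φ₀ = 0 (plate carrée), h = 1 along meridians and k = sec φ along parallels.
At 66.6°: h = 1.000, k = 2.518; principal scales a = 2.518, b = 1.000.
sin(ω/2) = (a − b)/(a + b) = 1.518/3.518 = 0.4315, so ω = 2 arcsin(0.4315) ≈ 51.1°.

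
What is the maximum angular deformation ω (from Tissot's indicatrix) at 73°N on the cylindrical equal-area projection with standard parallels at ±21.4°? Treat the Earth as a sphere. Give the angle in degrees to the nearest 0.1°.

110.3°

A cylindrical equal-area projection with standard parallel φ₀ has meridian scale h = cos φ / cos φ₀ and parallel scale k = cos φ₀ / cos φ (so areas are preserved, h·k = 1).
At 73°: h = 0.3140, k = 3.184; principal scales a = 3.184, b = 0.3140.
sin(ω/2) = (a − b)/(a + b) = 2.870/3.499 = 0.8205, so ω = 2 arcsin(0.8205) ≈ 110.3°.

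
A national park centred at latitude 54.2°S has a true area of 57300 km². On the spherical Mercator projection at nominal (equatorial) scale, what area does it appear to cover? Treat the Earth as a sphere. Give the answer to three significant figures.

For Mercator, h = k = sec φ (a conformal cylindrical projection has a single point scale, 1/cos φ).
Areal scale = k² = sec²φ = 1/cos²(54.2°) = 1/0.5850² = 2.922.
Apparent area = 57300 × 2.922 ≈ 167000 km².

167000 km²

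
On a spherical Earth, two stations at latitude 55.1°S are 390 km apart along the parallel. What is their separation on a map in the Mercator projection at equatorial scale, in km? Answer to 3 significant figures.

The Mercator projection is conformal; its linear scale factor is the same in every direction and equals sec φ = 1/cos φ.
Along the parallel, k = sec 55.1° = 1/0.5721 = 1.748.
Map distance = 390 × 1.748 ≈ 682 km.

682 km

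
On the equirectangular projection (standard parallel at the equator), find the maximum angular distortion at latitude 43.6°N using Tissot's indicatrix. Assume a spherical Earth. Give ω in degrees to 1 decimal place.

In the plate carrée (x = Rλ, y = Rφ), meridians are true-scale (h = 1) and parallels are stretched by k = sec φ.
At 43.6°: h = 1.000, k = 1.381; principal scales a = 1.381, b = 1.000.
sin(ω/2) = (a − b)/(a + b) = 0.3809/2.381 = 0.1600, so ω = 2 arcsin(0.1600) ≈ 18.4°.

18.4°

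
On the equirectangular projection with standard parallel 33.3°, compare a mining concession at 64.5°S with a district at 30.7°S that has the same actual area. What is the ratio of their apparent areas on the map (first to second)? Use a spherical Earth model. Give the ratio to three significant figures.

With standard parallel φ₀ = 33.3°, the equirectangular projection gives x = Rλ cos φ₀, y = Rφ, so h = 1 and k = cos 33.3° / cos φ.
Areal scale at 64.5°: h·k = 1.000 × 1.941 = 1.941.
Areal scale at 30.7°: h·k = 1.000 × 0.9720 = 0.9720.
Ratio = 1.941/0.9720 ≈ 2.00.

2.00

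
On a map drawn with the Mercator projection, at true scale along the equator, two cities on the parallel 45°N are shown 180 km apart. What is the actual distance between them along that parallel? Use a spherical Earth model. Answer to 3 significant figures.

For Mercator, h = k = sec φ (a conformal cylindrical projection has a single point scale, 1/cos φ).
Along the parallel at 45°, map distances are exaggerated by k = sec 45° = 1.414.
True distance = 180 / 1.414 = 180 × cos 45° ≈ 127 km.

127 km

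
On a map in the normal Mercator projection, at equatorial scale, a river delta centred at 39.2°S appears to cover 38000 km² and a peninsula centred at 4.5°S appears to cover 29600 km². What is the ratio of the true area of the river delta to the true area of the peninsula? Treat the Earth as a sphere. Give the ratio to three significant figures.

Mercator's areal exaggeration is sec²φ; hence true area = (apparent area) · cos²φ.
True area of river delta: 38000 × cos²(39.2°) = 38000 × 0.6005 = 22820 km².
True area of peninsula: 29600 × cos²(4.5°) = 29600 × 0.9938 = 29420 km².
Ratio = 22820 / 29420 ≈ 0.776.

0.776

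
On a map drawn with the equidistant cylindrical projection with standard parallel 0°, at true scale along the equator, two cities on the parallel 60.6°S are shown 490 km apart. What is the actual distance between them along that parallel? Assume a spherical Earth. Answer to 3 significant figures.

241 km

Plate carrée maps x = Rλ, y = Rφ. The meridian scale is h = 1 and the parallel scale is k = 1/cos φ = sec φ.
Along the parallel at 60.6°, map distances are exaggerated by k = sec 60.6° = 2.037.
True distance = 490 / 2.037 = 490 × cos 60.6° ≈ 241 km.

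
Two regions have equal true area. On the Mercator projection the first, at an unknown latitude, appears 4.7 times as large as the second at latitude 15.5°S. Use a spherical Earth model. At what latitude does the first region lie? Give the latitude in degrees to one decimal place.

Mercator areal scale is sec²φ, so apparent-area ratio = sec²φ₁ / sec²φ₂ = cos²φ₂ / cos²φ₁.
cos²φ₂ / cos²φ₁ = 4.7  ⇒  cos φ₁ = cos 15.5° / √4.7 = 0.9636/2.168 = 0.4445.
φ₁ = arccos(0.4445) ≈ 63.6°.

63.6°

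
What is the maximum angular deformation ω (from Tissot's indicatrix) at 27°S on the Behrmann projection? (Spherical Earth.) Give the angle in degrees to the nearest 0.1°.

The Behrmann projection is cylindrical equal-area with φ₀ = 30°. A cylindrical equal-area projection with standard parallel φ₀ has meridian scale h = cos φ / cos φ₀ and parallel scale k = cos φ₀ / cos φ (so areas are preserved, h·k = 1).
At 27°: h = 1.029, k = 0.9720; principal scales a = 1.029, b = 0.9720.
sin(ω/2) = (a − b)/(a + b) = 0.05688/2.001 = 0.02843, so ω = 2 arcsin(0.02843) ≈ 3.3°.

3.3°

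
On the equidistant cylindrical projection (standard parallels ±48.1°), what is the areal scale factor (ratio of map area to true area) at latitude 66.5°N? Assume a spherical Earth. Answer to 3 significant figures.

In the equirectangular projection with standard parallel φ₀ = 48.1° (x = Rλ cos φ₀, y = Rφ), meridians are true-scale (h = 1) and the parallel scale is k = cos φ₀ / cos φ.
Areal scale = h·k = 1 × cos φ₀ / cos φ; at 66.5°, h = 1.000, k = 1.675, so h·k = 1.675.

1.67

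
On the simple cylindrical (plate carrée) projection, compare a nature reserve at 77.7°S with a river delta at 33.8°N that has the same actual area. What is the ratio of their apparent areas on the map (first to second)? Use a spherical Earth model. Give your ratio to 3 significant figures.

In the plate carrée (x = Rλ, y = Rφ), meridians are true-scale (h = 1) and parallels are stretched by k = sec φ.
Areal scale at 77.7°: h·k = 1.000 × 4.694 = 4.694.
Areal scale at 33.8°: h·k = 1.000 × 1.203 = 1.203.
Ratio = 4.694/1.203 ≈ 3.90.

3.90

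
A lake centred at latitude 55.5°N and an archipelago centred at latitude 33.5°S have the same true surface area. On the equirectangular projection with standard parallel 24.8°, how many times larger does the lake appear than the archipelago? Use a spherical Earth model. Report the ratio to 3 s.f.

The equidistant cylindrical projection with φ₀ = 24.8° has h = 1 (meridians true) and k = cos φ₀ / cos φ along parallels.
Areal scale at 55.5°: h·k = 1.000 × 1.603 = 1.603.
Areal scale at 33.5°: h·k = 1.000 × 1.089 = 1.089.
Ratio = 1.603/1.089 ≈ 1.47.

1.47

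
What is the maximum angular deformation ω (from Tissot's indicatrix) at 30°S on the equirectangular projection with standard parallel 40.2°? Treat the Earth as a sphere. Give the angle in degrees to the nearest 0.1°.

With standard parallel φ₀ = 40.2°, the equirectangular projection gives x = Rλ cos φ₀, y = Rφ, so h = 1 and k = cos 40.2° / cos φ.
At 30°: h = 1.000, k = 0.8820; principal scales a = 1.000, b = 0.8820.
sin(ω/2) = (a − b)/(a + b) = 0.1180/1.882 = 0.06272, so ω = 2 arcsin(0.06272) ≈ 7.2°.

7.2°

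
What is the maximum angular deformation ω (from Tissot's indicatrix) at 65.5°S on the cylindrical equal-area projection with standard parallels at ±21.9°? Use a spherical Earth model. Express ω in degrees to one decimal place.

83.7°

Cylindrical equal-area (φ₀ = 21.9°): h = cos φ / cos 21.9° along meridians, k = cos 21.9° / cos φ along parallels; h·k = 1.
At 65.5°: h = 0.4469, k = 2.237; principal scales a = 2.237, b = 0.4469.
sin(ω/2) = (a − b)/(a + b) = 1.790/2.684 = 0.6670, so ω = 2 arcsin(0.6670) ≈ 83.7°.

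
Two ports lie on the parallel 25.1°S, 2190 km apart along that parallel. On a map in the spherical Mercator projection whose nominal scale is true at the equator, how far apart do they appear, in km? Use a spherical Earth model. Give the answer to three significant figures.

2420 km

For Mercator, h = k = sec φ (a conformal cylindrical projection has a single point scale, 1/cos φ).
Along the parallel, k = sec 25.1° = 1/0.9056 = 1.104.
Map distance = 2190 × 1.104 ≈ 2420 km.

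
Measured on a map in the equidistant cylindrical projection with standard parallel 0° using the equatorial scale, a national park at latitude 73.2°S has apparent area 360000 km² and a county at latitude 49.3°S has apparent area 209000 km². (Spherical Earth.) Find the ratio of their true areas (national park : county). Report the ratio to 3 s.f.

On the plate carrée, areal scale = h·k = 1 × sec φ, so true area = apparent × cos φ.
True area of national park: 360000 × cos(73.2°) = 360000 × 0.2890 = 104100 km².
True area of county: 209000 × cos(49.3°) = 209000 × 0.6521 = 136300 km².
Ratio = 104100 / 136300 ≈ 0.763.

0.763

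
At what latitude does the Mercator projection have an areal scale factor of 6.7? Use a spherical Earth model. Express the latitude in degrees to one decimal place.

67.3°

Mercator areal scale is sec²φ.
sec²φ = 6.7  ⇒  cos²φ = 0.1493  ⇒  cos φ = 0.3863.
φ = arccos(0.3863) ≈ 67.3°.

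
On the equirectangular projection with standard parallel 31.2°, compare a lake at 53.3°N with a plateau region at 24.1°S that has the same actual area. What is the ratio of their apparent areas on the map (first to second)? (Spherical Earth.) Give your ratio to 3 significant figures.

The equidistant cylindrical projection with φ₀ = 31.2° has h = 1 (meridians true) and k = cos φ₀ / cos φ along parallels.
Areal scale at 53.3°: h·k = 1.000 × 1.431 = 1.431.
Areal scale at 24.1°: h·k = 1.000 × 0.9370 = 0.9370.
Ratio = 1.431/0.9370 ≈ 1.53.

1.53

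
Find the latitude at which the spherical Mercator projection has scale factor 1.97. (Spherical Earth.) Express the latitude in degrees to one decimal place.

59.5°

Mercator scale is k = sec φ = 1/cos φ.
1/cos φ = 1.97  ⇒  cos φ = 0.5076  ⇒  φ = arccos(0.5076) ≈ 59.5°.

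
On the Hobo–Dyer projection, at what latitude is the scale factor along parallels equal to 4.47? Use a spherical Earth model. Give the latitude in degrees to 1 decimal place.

The Hobo–Dyer projection is cylindrical equal-area with φ₀ = 37.5°. Cylindrical equal-area (φ₀ = 37.5°): h = cos φ / cos 37.5° along meridians, k = cos 37.5° / cos φ along parallels; h·k = 1.
k = cos φ₀ / cos φ = 4.47  ⇒  cos φ = cos 37.5° / 4.47 = 0.1775.
φ = arccos(0.1775) ≈ 79.8°.

79.8°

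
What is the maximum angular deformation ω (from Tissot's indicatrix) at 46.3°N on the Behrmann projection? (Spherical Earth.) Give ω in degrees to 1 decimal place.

The Behrmann projection is cylindrical equal-area with φ₀ = 30°. For cylindrical equal-area with standard parallel φ₀, h = cos φ / cos φ₀ and k = cos φ₀ / cos φ, so h·k = 1.
At 46.3°: h = 0.7978, k = 1.254; principal scales a = 1.254, b = 0.7978.
sin(ω/2) = (a − b)/(a + b) = 0.4557/2.051 = 0.2222, so ω = 2 arcsin(0.2222) ≈ 25.7°.

25.7°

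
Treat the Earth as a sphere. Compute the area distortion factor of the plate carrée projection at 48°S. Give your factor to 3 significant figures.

1.49

Plate carrée maps x = Rλ, y = Rφ. The meridian scale is h = 1 and the parallel scale is k = 1/cos φ = sec φ.
Areal scale = h·k = 1 × sec φ; at 48°, h = 1.000, k = 1.494, so h·k = 1.494.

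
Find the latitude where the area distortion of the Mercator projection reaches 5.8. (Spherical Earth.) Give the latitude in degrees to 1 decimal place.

65.5°

Mercator areal scale is sec²φ.
sec²φ = 5.8  ⇒  cos²φ = 0.1724  ⇒  cos φ = 0.4152.
φ = arccos(0.4152) ≈ 65.5°.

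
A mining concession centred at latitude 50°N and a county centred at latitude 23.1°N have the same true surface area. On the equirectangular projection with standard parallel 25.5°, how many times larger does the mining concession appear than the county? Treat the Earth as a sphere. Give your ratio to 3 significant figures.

With standard parallel φ₀ = 25.5°, the equirectangular projection gives x = Rλ cos φ₀, y = Rφ, so h = 1 and k = cos 25.5° / cos φ.
Areal scale at 50°: h·k = 1.000 × 1.404 = 1.404.
Areal scale at 23.1°: h·k = 1.000 × 0.9813 = 0.9813.
Ratio = 1.404/0.9813 ≈ 1.43.

1.43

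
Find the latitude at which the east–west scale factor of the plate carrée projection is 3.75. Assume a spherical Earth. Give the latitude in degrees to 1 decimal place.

74.5°

Plate carrée: h = 1, k = sec φ along parallels.
sec φ = 3.75  ⇒  cos φ = 0.2667  ⇒  φ ≈ 74.5°.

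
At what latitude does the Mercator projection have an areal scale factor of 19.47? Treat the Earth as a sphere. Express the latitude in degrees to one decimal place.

76.9°

Mercator areal scale is sec²φ.
sec²φ = 19.47  ⇒  cos²φ = 0.05136  ⇒  cos φ = 0.2266.
φ = arccos(0.2266) ≈ 76.9°.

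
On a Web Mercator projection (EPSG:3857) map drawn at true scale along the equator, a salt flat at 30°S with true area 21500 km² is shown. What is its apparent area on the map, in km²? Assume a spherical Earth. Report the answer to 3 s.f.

Mercator is conformal, so the point scale is isotropic: h = k = sec φ = 1/cos φ.
Areal scale = k² = sec²φ = 1/cos²(30°) = 1/0.8660² = 1.333.
Apparent area = 21500 × 1.333 ≈ 28700 km².

28700 km²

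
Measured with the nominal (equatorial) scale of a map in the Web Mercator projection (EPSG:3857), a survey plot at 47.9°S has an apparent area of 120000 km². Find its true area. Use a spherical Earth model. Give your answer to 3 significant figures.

53900 km²

Mercator is conformal, so the point scale is isotropic: h = k = sec φ = 1/cos φ.
Areal scale = k² = sec²φ = 1/cos²(47.9°) = 1/0.6704² = 2.225.
True area = apparent / (areal scale) = 120000 / 2.225 ≈ 53900 km².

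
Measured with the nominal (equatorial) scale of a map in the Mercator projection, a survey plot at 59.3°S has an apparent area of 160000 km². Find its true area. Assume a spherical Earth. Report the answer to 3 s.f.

41700 km²

The Mercator projection is conformal; its linear scale factor is the same in every direction and equals sec φ = 1/cos φ.
Areal scale = k² = sec²φ = 1/cos²(59.3°) = 1/0.5105² = 3.837.
True area = apparent / (areal scale) = 160000 / 3.837 ≈ 41700 km².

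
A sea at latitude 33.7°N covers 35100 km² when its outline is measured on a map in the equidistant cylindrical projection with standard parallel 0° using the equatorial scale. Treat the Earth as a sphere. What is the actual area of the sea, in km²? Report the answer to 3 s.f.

Plate carrée maps x = Rλ, y = Rφ. The meridian scale is h = 1 and the parallel scale is k = 1/cos φ = sec φ.
Areal scale = h·k = 1 × sec φ; at 33.7°, h = 1.000, k = 1.202, so h·k = 1.202.
True area = apparent / (areal scale) = 35100 / 1.202 ≈ 29200 km².

29200 km²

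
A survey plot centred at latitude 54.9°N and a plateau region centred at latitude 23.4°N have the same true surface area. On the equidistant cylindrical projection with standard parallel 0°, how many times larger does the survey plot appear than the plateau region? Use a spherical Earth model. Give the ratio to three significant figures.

For the equirectangular projection with φ₀ = 0 (plate carrée), h = 1 along meridians and k = sec φ along parallels.
Areal scale at 54.9°: h·k = 1.000 × 1.739 = 1.739.
Areal scale at 23.4°: h·k = 1.000 × 1.090 = 1.090.
Ratio = 1.739/1.090 ≈ 1.60.

1.60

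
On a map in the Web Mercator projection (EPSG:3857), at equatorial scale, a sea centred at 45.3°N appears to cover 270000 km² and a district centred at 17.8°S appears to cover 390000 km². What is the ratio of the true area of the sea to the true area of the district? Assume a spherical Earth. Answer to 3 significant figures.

0.378

Mercator's areal exaggeration is sec²φ; hence true area = (apparent area) · cos²φ.
True area of sea: 270000 × cos²(45.3°) = 270000 × 0.4948 = 133600 km².
True area of district: 390000 × cos²(17.8°) = 390000 × 0.9066 = 353600 km².
Ratio = 133600 / 353600 ≈ 0.378.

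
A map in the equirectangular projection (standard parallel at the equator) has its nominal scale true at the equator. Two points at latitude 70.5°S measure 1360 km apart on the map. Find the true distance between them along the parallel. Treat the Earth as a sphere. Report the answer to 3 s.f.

Plate carrée maps x = Rλ, y = Rφ. The meridian scale is h = 1 and the parallel scale is k = 1/cos φ = sec φ.
Along the parallel at 70.5°, map distances are exaggerated by k = sec 70.5° = 2.996.
True distance = 1360 / 2.996 = 1360 × cos 70.5° ≈ 454 km.

454 km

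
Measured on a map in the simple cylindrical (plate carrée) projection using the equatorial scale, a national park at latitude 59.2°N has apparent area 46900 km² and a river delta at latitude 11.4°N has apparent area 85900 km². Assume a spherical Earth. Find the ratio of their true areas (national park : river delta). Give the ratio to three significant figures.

Plate carrée has h = 1 and k = sec φ, giving areal scale sec φ; true area = (apparent area) · cos φ.
True area of national park: 46900 × cos(59.2°) = 46900 × 0.5120 = 24010 km².
True area of river delta: 85900 × cos(11.4°) = 85900 × 0.9803 = 84210 km².
Ratio = 24010 / 84210 ≈ 0.285.

0.285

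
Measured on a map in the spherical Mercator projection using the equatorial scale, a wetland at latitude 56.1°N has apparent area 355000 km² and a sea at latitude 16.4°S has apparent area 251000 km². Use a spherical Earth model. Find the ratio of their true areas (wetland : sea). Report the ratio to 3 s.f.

0.478

On Mercator the areal scale is sec²φ, so true area = apparent × cos²φ.
True area of wetland: 355000 × cos²(56.1°) = 355000 × 0.3111 = 110400 km².
True area of sea: 251000 × cos²(16.4°) = 251000 × 0.9203 = 231000 km².
Ratio = 110400 / 231000 ≈ 0.478.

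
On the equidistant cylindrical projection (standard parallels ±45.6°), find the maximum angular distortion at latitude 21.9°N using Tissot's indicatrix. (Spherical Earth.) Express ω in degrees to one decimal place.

16.1°

The equidistant cylindrical projection with φ₀ = 45.6° has h = 1 (meridians true) and k = cos φ₀ / cos φ along parallels.
At 21.9°: h = 1.000, k = 0.7541; principal scales a = 1.000, b = 0.7541.
sin(ω/2) = (a − b)/(a + b) = 0.2459/1.754 = 0.1402, so ω = 2 arcsin(0.1402) ≈ 16.1°.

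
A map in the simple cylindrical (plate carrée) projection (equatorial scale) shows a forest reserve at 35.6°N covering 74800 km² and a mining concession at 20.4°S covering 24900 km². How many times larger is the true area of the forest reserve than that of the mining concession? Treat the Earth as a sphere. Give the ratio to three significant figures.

Plate carrée has h = 1 and k = sec φ, giving areal scale sec φ; true area = (apparent area) · cos φ.
True area of forest reserve: 74800 × cos(35.6°) = 74800 × 0.8131 = 60820 km².
True area of mining concession: 24900 × cos(20.4°) = 24900 × 0.9373 = 23340 km².
Ratio = 60820 / 23340 ≈ 2.61.

2.61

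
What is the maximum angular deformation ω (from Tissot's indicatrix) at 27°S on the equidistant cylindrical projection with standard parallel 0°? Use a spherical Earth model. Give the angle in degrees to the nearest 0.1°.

6.6°

For the equirectangular projection with φ₀ = 0 (plate carrée), h = 1 along meridians and k = sec φ along parallels.
At 27°: h = 1.000, k = 1.122; principal scales a = 1.122, b = 1.000.
sin(ω/2) = (a − b)/(a + b) = 0.1223/2.122 = 0.05764, so ω = 2 arcsin(0.05764) ≈ 6.6°.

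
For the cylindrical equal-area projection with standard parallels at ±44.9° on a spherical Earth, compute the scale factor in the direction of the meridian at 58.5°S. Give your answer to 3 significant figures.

0.738

For cylindrical equal-area with standard parallel φ₀, h = cos φ / cos φ₀ and k = cos φ₀ / cos φ, so h·k = 1.
h = cos 58.5° / cos 44.9° = 0.5225/0.7083 = 0.7376.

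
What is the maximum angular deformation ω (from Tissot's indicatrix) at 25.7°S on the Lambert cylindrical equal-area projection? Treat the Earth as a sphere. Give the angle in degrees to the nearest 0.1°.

11.9°

The Lambert cylindrical equal-area projection is the cylindrical equal-area projection with its standard parallel at the equator (φ₀ = 0). Cylindrical equal-area (φ₀ = 0°): h = cos φ / cos 0° along meridians, k = cos 0° / cos φ along parallels; h·k = 1.
At 25.7°: h = 0.9011, k = 1.110; principal scales a = 1.110, b = 0.9011.
sin(ω/2) = (a − b)/(a + b) = 0.2087/2.011 = 0.1038, so ω = 2 arcsin(0.1038) ≈ 11.9°.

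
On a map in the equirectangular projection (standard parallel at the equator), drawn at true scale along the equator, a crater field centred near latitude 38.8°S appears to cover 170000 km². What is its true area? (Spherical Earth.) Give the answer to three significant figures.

In the plate carrée (x = Rλ, y = Rφ), meridians are true-scale (h = 1) and parallels are stretched by k = sec φ.
Areal scale = h·k = 1 × sec φ; at 38.8°, h = 1.000, k = 1.283, so h·k = 1.283.
True area = apparent / (areal scale) = 170000 / 1.283 ≈ 132000 km².

132000 km²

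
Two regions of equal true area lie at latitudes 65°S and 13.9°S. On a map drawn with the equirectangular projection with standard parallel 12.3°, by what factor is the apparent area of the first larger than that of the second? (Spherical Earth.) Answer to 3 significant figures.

2.30

The equidistant cylindrical projection with φ₀ = 12.3° has h = 1 (meridians true) and k = cos φ₀ / cos φ along parallels.
Areal scale at 65°: h·k = 1.000 × 2.312 = 2.312.
Areal scale at 13.9°: h·k = 1.000 × 1.007 = 1.007.
Ratio = 2.312/1.007 ≈ 2.30.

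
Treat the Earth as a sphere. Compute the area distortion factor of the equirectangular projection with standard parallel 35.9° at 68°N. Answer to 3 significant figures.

2.16

The equidistant cylindrical projection with φ₀ = 35.9° has h = 1 (meridians true) and k = cos φ₀ / cos φ along parallels.
Areal scale = h·k = 1 × cos φ₀ / cos φ; at 68°, h = 1.000, k = 2.162, so h·k = 2.162.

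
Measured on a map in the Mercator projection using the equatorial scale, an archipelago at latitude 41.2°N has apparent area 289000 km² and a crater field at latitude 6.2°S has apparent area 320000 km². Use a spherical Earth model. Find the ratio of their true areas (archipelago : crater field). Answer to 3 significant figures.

Mercator's areal exaggeration is sec²φ; hence true area = (apparent area) · cos²φ.
True area of archipelago: 289000 × cos²(41.2°) = 289000 × 0.5661 = 163600 km².
True area of crater field: 320000 × cos²(6.2°) = 320000 × 0.9883 = 316300 km².
Ratio = 163600 / 316300 ≈ 0.517.

0.517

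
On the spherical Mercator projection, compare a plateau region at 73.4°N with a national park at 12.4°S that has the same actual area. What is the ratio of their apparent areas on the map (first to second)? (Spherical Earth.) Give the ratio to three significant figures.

Mercator areal scale is sec²φ.
At 73.4°: sec²(73.4°) = 1/0.2857² = 12.25.
At 12.4°: sec²(12.4°) = 1/0.9767² = 1.048.
Ratio = 12.25/1.048 = cos²(12.4°)/cos²(73.4°) ≈ 11.7.

11.7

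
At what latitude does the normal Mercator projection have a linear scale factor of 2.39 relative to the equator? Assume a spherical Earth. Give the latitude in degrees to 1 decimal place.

Mercator scale is k = sec φ = 1/cos φ.
1/cos φ = 2.39  ⇒  cos φ = 0.4184  ⇒  φ = arccos(0.4184) ≈ 65.3°.

65.3°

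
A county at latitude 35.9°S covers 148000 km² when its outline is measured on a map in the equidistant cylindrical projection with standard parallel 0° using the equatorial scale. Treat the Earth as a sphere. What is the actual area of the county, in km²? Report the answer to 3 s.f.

In the plate carrée (x = Rλ, y = Rφ), meridians are true-scale (h = 1) and parallels are stretched by k = sec φ.
Areal scale = h·k = 1 × sec φ; at 35.9°, h = 1.000, k = 1.235, so h·k = 1.235.
True area = apparent / (areal scale) = 148000 / 1.235 ≈ 120000 km².

120000 km²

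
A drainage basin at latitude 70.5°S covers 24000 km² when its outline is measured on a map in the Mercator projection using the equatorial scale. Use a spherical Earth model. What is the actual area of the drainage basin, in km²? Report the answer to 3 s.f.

2670 km²

Mercator is conformal, so the point scale is isotropic: h = k = sec φ = 1/cos φ.
Areal scale = k² = sec²φ = 1/cos²(70.5°) = 1/0.3338² = 8.974.
True area = apparent / (areal scale) = 24000 / 8.974 ≈ 2670 km².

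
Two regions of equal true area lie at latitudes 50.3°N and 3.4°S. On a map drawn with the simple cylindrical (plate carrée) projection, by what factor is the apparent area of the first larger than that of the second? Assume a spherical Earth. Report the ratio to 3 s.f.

Plate carrée maps x = Rλ, y = Rφ. The meridian scale is h = 1 and the parallel scale is k = 1/cos φ = sec φ.
Areal scale at 50.3°: h·k = 1.000 × 1.566 = 1.566.
Areal scale at 3.4°: h·k = 1.000 × 1.002 = 1.002.
Ratio = 1.566/1.002 ≈ 1.56.

1.56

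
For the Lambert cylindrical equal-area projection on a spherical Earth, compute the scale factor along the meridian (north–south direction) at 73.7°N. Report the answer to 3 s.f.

The Lambert cylindrical equal-area projection is the cylindrical equal-area projection with its standard parallel at the equator (φ₀ = 0). For cylindrical equal-area with standard parallel φ₀, h = cos φ / cos φ₀ and k = cos φ₀ / cos φ, so h·k = 1.
h = cos 73.7° / cos 0° = 0.2807/1.000 = 0.2807.

0.281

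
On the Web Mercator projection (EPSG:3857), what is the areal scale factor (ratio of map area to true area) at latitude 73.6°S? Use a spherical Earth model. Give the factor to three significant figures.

For Mercator, h = k = sec φ (a conformal cylindrical projection has a single point scale, 1/cos φ).
Areal scale = k² = sec²φ = 1/cos²(73.6°) = 1/0.2823² = 12.54.

12.5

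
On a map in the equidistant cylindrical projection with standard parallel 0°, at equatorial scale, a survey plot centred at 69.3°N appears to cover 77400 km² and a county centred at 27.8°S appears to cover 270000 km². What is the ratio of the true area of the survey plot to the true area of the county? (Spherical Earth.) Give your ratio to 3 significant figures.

0.115

Plate carrée has h = 1 and k = sec φ, giving areal scale sec φ; true area = (apparent area) · cos φ.
True area of survey plot: 77400 × cos(69.3°) = 77400 × 0.3535 = 27360 km².
True area of county: 270000 × cos(27.8°) = 270000 × 0.8846 = 238800 km².
Ratio = 27360 / 238800 ≈ 0.115.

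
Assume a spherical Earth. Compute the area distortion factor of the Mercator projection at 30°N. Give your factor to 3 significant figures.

Mercator is conformal, so the point scale is isotropic: h = k = sec φ = 1/cos φ.
Areal scale = k² = sec²φ = 1/cos²(30°) = 1/0.8660² = 1.333.

1.33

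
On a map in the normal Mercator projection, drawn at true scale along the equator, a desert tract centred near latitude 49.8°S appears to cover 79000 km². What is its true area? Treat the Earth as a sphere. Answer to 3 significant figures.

32900 km²

For Mercator, h = k = sec φ (a conformal cylindrical projection has a single point scale, 1/cos φ).
Areal scale = k² = sec²φ = 1/cos²(49.8°) = 1/0.6455² = 2.400.
True area = apparent / (areal scale) = 79000 / 2.400 ≈ 32900 km².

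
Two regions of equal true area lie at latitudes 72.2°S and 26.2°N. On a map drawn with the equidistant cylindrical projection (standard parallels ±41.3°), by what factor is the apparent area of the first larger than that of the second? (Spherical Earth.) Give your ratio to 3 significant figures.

2.94

With standard parallel φ₀ = 41.3°, the equirectangular projection gives x = Rλ cos φ₀, y = Rφ, so h = 1 and k = cos 41.3° / cos φ.
Areal scale at 72.2°: h·k = 1.000 × 2.458 = 2.458.
Areal scale at 26.2°: h·k = 1.000 × 0.8373 = 0.8373.
Ratio = 2.458/0.8373 ≈ 2.94.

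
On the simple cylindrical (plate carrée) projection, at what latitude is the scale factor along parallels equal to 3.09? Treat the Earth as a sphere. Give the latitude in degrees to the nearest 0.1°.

71.1°

Plate carrée: h = 1, k = sec φ along parallels.
sec φ = 3.09  ⇒  cos φ = 0.3236  ⇒  φ ≈ 71.1°.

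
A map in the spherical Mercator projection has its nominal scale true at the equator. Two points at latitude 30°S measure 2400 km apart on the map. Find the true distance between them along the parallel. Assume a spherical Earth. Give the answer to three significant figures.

The Mercator projection is conformal; its linear scale factor is the same in every direction and equals sec φ = 1/cos φ.
Along the parallel at 30°, map distances are exaggerated by k = sec 30° = 1.155.
True distance = 2400 / 1.155 = 2400 × cos 30° ≈ 2080 km.

2080 km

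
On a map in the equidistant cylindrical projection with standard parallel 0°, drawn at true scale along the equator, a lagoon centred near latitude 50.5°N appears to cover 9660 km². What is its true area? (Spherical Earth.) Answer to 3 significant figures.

Plate carrée maps x = Rλ, y = Rφ. The meridian scale is h = 1 and the parallel scale is k = 1/cos φ = sec φ.
Areal scale = h·k = 1 × sec φ; at 50.5°, h = 1.000, k = 1.572, so h·k = 1.572.
True area = apparent / (areal scale) = 9660 / 1.572 ≈ 6140 km².

6140 km²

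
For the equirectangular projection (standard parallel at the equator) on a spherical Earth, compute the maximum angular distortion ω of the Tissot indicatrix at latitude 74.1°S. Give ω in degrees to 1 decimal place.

Plate carrée maps x = Rλ, y = Rφ. The meridian scale is h = 1 and the parallel scale is k = 1/cos φ = sec φ.
At 74.1°: h = 1.000, k = 3.650; principal scales a = 3.650, b = 1.000.
sin(ω/2) = (a − b)/(a + b) = 2.650/4.650 = 0.5699, so ω = 2 arcsin(0.5699) ≈ 69.5°.

69.5°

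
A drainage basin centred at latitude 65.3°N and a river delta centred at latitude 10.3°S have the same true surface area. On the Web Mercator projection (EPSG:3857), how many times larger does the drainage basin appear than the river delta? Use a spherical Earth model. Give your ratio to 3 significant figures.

5.54

Mercator areal scale is sec²φ.
At 65.3°: sec²(65.3°) = 1/0.4179² = 5.727.
At 10.3°: sec²(10.3°) = 1/0.9839² = 1.033.
Ratio = 5.727/1.033 = cos²(10.3°)/cos²(65.3°) ≈ 5.54.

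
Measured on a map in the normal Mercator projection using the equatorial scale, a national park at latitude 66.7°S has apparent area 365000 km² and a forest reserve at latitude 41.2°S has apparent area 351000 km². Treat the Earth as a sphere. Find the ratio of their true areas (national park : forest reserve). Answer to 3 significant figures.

On Mercator the areal scale is sec²φ, so true area = apparent × cos²φ.
True area of national park: 365000 × cos²(66.7°) = 365000 × 0.1565 = 57110 km².
True area of forest reserve: 351000 × cos²(41.2°) = 351000 × 0.5661 = 198700 km².
Ratio = 57110 / 198700 ≈ 0.287.

0.287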